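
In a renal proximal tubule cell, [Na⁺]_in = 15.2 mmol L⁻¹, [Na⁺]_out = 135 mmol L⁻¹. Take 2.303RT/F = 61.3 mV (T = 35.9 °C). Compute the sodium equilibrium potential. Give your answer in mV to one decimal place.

E = (61.3/z) · log₁₀([Na⁺]_out/[Na⁺]_in) with z = +1.
= (61.3/1) · log₁₀(135/15.2) = 61.30 · log₁₀(8.882)
= 61.30 · (0.9485) = 58.14 mV

58.1 mV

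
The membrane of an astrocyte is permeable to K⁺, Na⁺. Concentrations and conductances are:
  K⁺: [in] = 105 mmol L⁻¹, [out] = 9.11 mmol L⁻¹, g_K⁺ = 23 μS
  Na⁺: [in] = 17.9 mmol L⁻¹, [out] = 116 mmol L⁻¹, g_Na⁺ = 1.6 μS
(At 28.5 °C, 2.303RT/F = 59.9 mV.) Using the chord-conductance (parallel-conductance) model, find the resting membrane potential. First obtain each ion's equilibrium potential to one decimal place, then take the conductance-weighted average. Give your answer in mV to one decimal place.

-56.3 mV

E_K⁺ = (59.9/1)·log₁₀(9.11/105) = -63.6 mV
E_Na⁺ = (59.9/1)·log₁₀(116/17.9) = 48.6 mV
Vm = (Σ gᵢEᵢ)/(Σ gᵢ) = (23·-63.6 + 1.6·48.6) / (23 + 1.6)
= -1385.04 / 24.6 = -56.30 mV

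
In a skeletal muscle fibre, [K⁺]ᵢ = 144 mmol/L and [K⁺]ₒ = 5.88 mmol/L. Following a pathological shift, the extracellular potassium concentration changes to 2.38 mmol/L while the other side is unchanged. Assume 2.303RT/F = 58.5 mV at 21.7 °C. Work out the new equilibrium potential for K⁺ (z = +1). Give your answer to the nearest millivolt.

After the shift: [K⁺]_out = 2.38, [K⁺]_in = 144 mmol/L.
E_new = (58.5/1)·log₁₀(2.38/144) = 58.50 · (-1.7818) = -104.23 mV

-104 mV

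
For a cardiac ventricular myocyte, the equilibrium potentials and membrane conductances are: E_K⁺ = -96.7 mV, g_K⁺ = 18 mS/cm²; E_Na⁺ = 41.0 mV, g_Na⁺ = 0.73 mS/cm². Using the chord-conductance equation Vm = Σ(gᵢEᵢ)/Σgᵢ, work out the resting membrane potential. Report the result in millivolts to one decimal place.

-91.3 mV

Σ gᵢEᵢ = 18·(-96.7) + 0.73·(41.0) = -1710.67
Σ gᵢ = 18 + 0.73 = 18.73
Vm = -1710.67 / 18.73 = -91.33 mV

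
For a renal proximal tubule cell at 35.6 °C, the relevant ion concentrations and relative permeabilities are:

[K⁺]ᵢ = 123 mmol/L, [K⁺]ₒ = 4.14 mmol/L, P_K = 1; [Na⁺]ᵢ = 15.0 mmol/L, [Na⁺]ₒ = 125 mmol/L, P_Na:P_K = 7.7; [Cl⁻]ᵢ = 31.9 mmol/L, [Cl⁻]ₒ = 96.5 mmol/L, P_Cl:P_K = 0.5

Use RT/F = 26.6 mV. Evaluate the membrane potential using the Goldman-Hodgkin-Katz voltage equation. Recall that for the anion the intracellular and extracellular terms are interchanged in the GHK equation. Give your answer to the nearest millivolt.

33 mV

Vm = 26.6 · ln[(Σ P·[cation]ₒ + Σ P·[anion]ᵢ) / (Σ P·[cation]ᵢ + Σ P·[anion]ₒ)]
Numerator = 1×4.14 + 7.7×125 + 0.5×31.9 = 982.6
Denominator = 1×123 + 7.7×15.0 + 0.5×96.5 = 286.8
Vm = 26.6 · ln(3.4266) = 26.6 × (1.2316) = 32.76 mV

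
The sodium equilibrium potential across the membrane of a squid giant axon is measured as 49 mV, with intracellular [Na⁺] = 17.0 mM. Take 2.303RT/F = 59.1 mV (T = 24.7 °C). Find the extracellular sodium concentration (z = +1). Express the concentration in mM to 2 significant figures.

110 mM

Nernst: E = (59.1/1) · log₁₀([out]/[in]), so log₁₀([out]/[in]) = 49.0 × 1 / 59.1 = 0.8291.
[out]/[in] = 10^(0.8291) = 6.747.
[out] = 6.747 × 17.0 = 114.7 mM.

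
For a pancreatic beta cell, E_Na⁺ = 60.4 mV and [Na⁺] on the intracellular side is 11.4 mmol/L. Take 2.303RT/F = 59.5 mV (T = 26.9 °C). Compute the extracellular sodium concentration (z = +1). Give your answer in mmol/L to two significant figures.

Nernst: E = (59.5/1) · log₁₀([out]/[in]), so log₁₀([out]/[in]) = 60.4 × 1 / 59.5 = 1.0151.
[out]/[in] = 10^(1.0151) = 10.35.
[out] = 10.35 × 11.4 = 118 mmol/L.

120 mmol/L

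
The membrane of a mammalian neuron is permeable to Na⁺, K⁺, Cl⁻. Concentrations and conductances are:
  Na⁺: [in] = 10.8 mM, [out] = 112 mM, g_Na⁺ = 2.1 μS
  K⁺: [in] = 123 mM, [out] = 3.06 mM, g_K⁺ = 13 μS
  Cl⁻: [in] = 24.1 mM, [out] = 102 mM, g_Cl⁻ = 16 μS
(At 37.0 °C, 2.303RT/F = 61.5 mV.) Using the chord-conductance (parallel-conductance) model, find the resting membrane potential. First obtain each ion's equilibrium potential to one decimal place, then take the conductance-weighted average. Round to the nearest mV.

-57 mV

E_Na⁺ = (61.5/1)·log₁₀(112/10.8) = 62.5 mV
E_K⁺ = (61.5/1)·log₁₀(3.06/123) = -98.7 mV
E_Cl⁻ = (61.5/-1)·log₁₀(102/24.1) = -38.5 mV
Vm = (Σ gᵢEᵢ)/(Σ gᵢ) = (2.1·62.5 + 13·-98.7 + 16·-38.5) / (2.1 + 13 + 16)
= -1767.85 / 31.1 = -56.84 mV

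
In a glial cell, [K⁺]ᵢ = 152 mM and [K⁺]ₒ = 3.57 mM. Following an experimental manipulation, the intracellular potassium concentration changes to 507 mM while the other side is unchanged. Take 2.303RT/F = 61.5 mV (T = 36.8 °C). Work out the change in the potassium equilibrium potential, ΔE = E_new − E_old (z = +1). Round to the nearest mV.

E_old = (61.5/1)·log₁₀(3.57/152) = -100.19 mV
E_new = (61.5/1)·log₁₀(3.57/507) = -132.37 mV
ΔE = -132.37 − (-100.19) = -32.17 mV

-32 mV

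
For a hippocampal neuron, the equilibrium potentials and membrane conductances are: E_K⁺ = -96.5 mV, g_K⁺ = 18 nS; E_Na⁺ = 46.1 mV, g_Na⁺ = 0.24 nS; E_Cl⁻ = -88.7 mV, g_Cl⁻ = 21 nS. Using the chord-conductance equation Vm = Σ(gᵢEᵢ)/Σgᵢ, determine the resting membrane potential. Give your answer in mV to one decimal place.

-91.5 mV

Σ gᵢEᵢ = 18·(-96.5) + 0.24·(46.1) + 21·(-88.7) = -3588.64
Σ gᵢ = 18 + 0.24 + 21 = 39.24
Vm = -3588.64 / 39.24 = -91.45 mV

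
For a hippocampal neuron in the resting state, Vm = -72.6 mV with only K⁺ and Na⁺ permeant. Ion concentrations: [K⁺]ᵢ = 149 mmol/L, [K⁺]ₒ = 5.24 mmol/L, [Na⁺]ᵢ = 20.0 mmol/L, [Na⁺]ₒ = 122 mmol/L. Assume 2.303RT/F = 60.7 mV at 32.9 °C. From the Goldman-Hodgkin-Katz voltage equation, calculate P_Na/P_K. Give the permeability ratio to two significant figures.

0.035

Let α = P_Na/P_K. GHK: Vm = 60.7·log₁₀[(Kₒ + α·Naₒ)/(Kᵢ + α·Naᵢ)].
10^(Vm/60.7) = 10^(-72.6/60.7) = 0.063673
So 0.063673·(Kᵢ + α·Naᵢ) = Kₒ + α·Naₒ → α = (0.063673·149.0 − 5.24) / (122.0 − 0.063673·20.0)
α = (9.487 − 5.24) / (122.0 − 1.273) = 4.247/120.7 = 0.03518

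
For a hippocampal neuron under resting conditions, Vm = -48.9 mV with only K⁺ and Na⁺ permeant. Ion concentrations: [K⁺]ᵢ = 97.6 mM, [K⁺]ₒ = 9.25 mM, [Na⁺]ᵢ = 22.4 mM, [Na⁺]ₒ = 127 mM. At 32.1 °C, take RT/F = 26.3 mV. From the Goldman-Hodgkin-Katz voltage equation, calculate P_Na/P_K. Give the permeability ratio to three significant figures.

Let α = P_Na/P_K. GHK: Vm = 26.3·ln[(Kₒ + α·Naₒ)/(Kᵢ + α·Naᵢ)].
e^(Vm/26.3) = e^(-48.9/26.3) = 0.15578
So 0.15578·(Kᵢ + α·Naᵢ) = Kₒ + α·Naₒ → α = (0.15578·97.6 − 9.25) / (127.0 − 0.15578·22.4)
α = (15.2 − 9.25) / (127.0 − 3.489) = 5.954/123.5 = 0.04821

0.0482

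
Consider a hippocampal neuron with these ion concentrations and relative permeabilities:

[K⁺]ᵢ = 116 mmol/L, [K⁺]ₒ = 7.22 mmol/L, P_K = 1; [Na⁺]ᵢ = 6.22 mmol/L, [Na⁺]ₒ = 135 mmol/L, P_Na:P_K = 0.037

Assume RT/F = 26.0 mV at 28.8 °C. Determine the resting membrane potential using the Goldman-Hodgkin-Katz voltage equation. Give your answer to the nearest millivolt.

Vm = 26.0 · ln[(Σ P·[cation]ₒ + Σ P·[anion]ᵢ) / (Σ P·[cation]ᵢ + Σ P·[anion]ₒ)]
Numerator = 1×7.22 + 0.037×135 = 12.21
Denominator = 1×116 + 0.037×6.22 = 116.2
Vm = 26.0 · ln(0.10509) = 26.0 × (-2.2529) = -58.58 mV

-59 mV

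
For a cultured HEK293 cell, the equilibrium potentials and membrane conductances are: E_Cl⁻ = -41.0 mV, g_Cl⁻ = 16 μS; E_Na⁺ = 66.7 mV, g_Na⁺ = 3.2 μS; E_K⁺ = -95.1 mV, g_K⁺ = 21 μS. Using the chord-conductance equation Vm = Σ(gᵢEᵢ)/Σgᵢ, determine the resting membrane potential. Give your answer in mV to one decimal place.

Σ gᵢEᵢ = 16·(-41.0) + 3.2·(66.7) + 21·(-95.1) = -2439.66
Σ gᵢ = 16 + 3.2 + 21 = 40.2
Vm = -2439.66 / 40.2 = -60.69 mV

-60.7 mV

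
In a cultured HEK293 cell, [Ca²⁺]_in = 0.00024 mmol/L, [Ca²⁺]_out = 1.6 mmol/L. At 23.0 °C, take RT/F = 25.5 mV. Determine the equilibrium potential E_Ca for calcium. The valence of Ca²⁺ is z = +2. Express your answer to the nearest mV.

E = (25.5/z) · ln([Ca²⁺]_out/[Ca²⁺]_in) with z = +2.
= (25.5/2) · ln(1.6/0.00024) = 12.75 · ln(6667)
= 12.75 · (8.8049) = 112.26 mV

112 mV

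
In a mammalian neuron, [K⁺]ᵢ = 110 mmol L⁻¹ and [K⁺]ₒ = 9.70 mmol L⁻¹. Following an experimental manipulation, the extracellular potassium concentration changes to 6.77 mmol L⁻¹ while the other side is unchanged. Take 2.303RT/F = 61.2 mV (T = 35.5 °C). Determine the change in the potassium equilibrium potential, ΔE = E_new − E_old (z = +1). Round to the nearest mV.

E_old = (61.2/1)·log₁₀(9.70/110) = -64.54 mV
E_new = (61.2/1)·log₁₀(6.77/110) = -74.10 mV
ΔE = -74.10 − (-64.54) = -9.56 mV

-10 mV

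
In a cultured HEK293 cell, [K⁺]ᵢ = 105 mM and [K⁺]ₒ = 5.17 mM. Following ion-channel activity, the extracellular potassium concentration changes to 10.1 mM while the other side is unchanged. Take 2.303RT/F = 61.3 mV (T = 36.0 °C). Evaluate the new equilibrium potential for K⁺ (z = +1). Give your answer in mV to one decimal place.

-62.3 mV

After the shift: [K⁺]_out = 10.1, [K⁺]_in = 105 mM.
E_new = (61.3/1)·log₁₀(10.1/105) = 61.30 · (-1.0169) = -62.33 mV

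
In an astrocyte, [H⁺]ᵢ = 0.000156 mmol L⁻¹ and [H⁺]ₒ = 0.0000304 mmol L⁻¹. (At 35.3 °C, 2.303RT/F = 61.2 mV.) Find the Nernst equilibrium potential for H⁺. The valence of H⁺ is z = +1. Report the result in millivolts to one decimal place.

-43.5 mV

E = (61.2/z) · log₁₀([H⁺]_out/[H⁺]_in) with z = +1.
= (61.2/1) · log₁₀(0.0000304/0.000156) = 61.20 · log₁₀(0.1949)
= 61.20 · (-0.7103) = -43.47 mV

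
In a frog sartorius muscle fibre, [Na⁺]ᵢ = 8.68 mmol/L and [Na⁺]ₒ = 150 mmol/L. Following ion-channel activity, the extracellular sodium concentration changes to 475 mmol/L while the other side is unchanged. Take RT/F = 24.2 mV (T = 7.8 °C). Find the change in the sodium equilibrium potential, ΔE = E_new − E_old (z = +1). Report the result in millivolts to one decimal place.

27.9 mV

E_old = (24.2/1)·ln(150/8.68) = 68.96 mV
E_new = (24.2/1)·ln(475/8.68) = 96.86 mV
ΔE = 96.86 − (68.96) = 27.89 mV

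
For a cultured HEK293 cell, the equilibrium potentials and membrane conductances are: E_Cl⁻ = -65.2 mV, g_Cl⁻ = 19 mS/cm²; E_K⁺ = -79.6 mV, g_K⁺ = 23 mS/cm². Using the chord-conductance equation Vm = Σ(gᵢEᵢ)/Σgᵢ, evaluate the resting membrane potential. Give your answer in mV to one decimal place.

-73.1 mV

Σ gᵢEᵢ = 19·(-65.2) + 23·(-79.6) = -3069.60
Σ gᵢ = 19 + 23 = 42
Vm = -3069.60 / 42 = -73.09 mV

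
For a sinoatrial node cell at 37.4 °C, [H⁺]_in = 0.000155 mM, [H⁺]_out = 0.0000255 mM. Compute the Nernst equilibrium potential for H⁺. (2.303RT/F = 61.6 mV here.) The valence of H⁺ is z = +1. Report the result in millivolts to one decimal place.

-48.3 mV

E = (61.6/z) · log₁₀([H⁺]_out/[H⁺]_in) with z = +1.
= (61.6/1) · log₁₀(0.0000255/0.000155) = 61.60 · log₁₀(0.1645)
= 61.60 · (-0.7838) = -48.28 mV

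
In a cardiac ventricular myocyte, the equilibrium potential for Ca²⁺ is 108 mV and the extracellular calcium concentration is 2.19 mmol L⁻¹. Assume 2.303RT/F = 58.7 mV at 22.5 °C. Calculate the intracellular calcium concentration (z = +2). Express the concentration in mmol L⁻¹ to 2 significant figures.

0.00046 mmol L⁻¹

Nernst: E = (58.7/2) · log₁₀([out]/[in]), so log₁₀([out]/[in]) = 108.0 × 2 / 58.7 = 3.6797.
[out]/[in] = 10^(3.6797) = 4783.
[in] = 2.19 / 4783 = 0.0004578 mmol L⁻¹.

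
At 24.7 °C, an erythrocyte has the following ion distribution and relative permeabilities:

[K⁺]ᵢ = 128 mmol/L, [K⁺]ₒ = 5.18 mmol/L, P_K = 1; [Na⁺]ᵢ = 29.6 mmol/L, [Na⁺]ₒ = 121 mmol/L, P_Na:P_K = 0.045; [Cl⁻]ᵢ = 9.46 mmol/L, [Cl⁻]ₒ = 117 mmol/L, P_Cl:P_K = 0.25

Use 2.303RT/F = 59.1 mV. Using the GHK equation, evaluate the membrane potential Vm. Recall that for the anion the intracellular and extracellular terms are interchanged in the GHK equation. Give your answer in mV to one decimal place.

-64.2 mV

Vm = 59.1 · log₁₀[(Σ P·[cation]ₒ + Σ P·[anion]ᵢ) / (Σ P·[cation]ᵢ + Σ P·[anion]ₒ)]
Numerator = 1×5.18 + 0.045×121 + 0.25×9.46 = 12.99
Denominator = 1×128 + 0.045×29.6 + 0.25×117 = 158.6
Vm = 59.1 · log₁₀(0.081913) = 59.1 × (-1.0866) = -64.22 mV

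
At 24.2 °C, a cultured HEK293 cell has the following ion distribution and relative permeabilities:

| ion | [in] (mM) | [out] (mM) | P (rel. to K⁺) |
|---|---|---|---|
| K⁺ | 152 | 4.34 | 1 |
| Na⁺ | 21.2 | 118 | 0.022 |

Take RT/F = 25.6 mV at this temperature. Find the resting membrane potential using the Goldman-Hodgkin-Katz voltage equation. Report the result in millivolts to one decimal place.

-79.1 mV

Vm = 25.6 · ln[(Σ P·[cation]ₒ + Σ P·[anion]ᵢ) / (Σ P·[cation]ᵢ + Σ P·[anion]ₒ)]
Numerator = 1×4.34 + 0.022×118 = 6.936
Denominator = 1×152 + 0.022×21.2 = 152.5
Vm = 25.6 · ln(0.045492) = 25.6 × (-3.0902) = -79.11 mV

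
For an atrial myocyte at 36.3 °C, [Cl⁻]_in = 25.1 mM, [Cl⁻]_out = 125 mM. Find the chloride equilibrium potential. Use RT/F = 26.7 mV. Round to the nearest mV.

E = (26.7/z) · ln([Cl⁻]_out/[Cl⁻]_in) with z = -1.
For an anion, dividing by z = -1 reverses the sign.
= (26.7/-1) · ln(125/25.1) = -26.70 · ln(4.98)
= -26.70 · (1.6054) = -42.87 mV

-43 mV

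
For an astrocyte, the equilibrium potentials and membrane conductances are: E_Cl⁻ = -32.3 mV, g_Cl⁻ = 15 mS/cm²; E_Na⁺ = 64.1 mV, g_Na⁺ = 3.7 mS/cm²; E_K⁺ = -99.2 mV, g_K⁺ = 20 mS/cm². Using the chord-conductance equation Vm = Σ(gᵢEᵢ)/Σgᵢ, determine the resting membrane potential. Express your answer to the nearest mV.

Σ gᵢEᵢ = 15·(-32.3) + 3.7·(64.1) + 20·(-99.2) = -2231.33
Σ gᵢ = 15 + 3.7 + 20 = 38.7
Vm = -2231.33 / 38.7 = -57.66 mV

-58 mV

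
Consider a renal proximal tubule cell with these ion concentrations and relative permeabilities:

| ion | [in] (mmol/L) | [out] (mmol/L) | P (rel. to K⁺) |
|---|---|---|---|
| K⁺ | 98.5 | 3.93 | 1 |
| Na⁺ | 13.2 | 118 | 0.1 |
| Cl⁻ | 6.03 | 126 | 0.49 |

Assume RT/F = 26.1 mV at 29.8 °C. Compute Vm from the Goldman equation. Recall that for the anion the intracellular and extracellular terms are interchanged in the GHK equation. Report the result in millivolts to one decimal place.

-56.3 mV

Vm = 26.1 · ln[(Σ P·[cation]ₒ + Σ P·[anion]ᵢ) / (Σ P·[cation]ᵢ + Σ P·[anion]ₒ)]
Numerator = 1×3.93 + 0.1×118 + 0.49×6.03 = 18.68
Denominator = 1×98.5 + 0.1×13.2 + 0.49×126 = 161.6
Vm = 26.1 · ln(0.11565) = 26.1 × (-2.1572) = -56.30 mV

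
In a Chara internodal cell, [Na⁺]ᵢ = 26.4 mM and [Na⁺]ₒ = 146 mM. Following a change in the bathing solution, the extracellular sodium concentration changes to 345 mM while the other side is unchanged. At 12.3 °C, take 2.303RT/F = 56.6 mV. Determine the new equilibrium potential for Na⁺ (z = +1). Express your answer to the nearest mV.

After the shift: [Na⁺]_out = 345, [Na⁺]_in = 26.4 mM.
E_new = (56.6/1)·log₁₀(345/26.4) = 56.60 · (1.1162) = 63.18 mV

63 mV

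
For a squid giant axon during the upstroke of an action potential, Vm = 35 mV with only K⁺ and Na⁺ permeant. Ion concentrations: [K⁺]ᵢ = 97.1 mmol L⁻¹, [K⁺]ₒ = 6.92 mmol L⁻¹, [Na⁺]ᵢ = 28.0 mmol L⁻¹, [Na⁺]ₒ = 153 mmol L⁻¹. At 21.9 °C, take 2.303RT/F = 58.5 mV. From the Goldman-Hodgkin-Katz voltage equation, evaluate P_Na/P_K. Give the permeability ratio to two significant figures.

Let α = P_Na/P_K. GHK: Vm = 58.5·log₁₀[(Kₒ + α·Naₒ)/(Kᵢ + α·Naᵢ)].
10^(Vm/58.5) = 10^(35.0/58.5) = 3.9654
So 3.9654·(Kᵢ + α·Naᵢ) = Kₒ + α·Naₒ → α = (3.9654·97.1 − 6.92) / (153.0 − 3.9654·28.0)
α = (385 − 6.92) / (153.0 − 111) = 378.1/41.97 = 9.01

9.0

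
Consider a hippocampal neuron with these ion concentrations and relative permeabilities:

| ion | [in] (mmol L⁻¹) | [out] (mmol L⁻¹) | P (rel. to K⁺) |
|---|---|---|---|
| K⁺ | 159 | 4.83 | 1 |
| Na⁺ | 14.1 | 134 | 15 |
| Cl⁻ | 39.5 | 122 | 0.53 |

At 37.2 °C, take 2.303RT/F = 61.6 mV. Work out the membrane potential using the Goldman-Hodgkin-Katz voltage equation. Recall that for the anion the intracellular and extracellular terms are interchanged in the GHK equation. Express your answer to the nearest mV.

41 mV

Vm = 61.6 · log₁₀[(Σ P·[cation]ₒ + Σ P·[anion]ᵢ) / (Σ P·[cation]ᵢ + Σ P·[anion]ₒ)]
Numerator = 1×4.83 + 15×134 + 0.53×39.5 = 2036
Denominator = 1×159 + 15×14.1 + 0.53×122 = 435.2
Vm = 61.6 · log₁₀(4.6782) = 61.6 × (0.6701) = 41.28 mV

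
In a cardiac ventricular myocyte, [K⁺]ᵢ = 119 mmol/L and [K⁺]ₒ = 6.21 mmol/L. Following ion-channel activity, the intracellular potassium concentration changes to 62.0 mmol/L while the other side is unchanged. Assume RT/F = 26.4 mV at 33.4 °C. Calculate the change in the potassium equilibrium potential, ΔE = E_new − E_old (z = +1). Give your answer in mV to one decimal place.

17.2 mV

E_old = (26.4/1)·ln(6.21/119) = -77.96 mV
E_new = (26.4/1)·ln(6.21/62.0) = -60.75 mV
ΔE = -60.75 − (-77.96) = 17.21 mV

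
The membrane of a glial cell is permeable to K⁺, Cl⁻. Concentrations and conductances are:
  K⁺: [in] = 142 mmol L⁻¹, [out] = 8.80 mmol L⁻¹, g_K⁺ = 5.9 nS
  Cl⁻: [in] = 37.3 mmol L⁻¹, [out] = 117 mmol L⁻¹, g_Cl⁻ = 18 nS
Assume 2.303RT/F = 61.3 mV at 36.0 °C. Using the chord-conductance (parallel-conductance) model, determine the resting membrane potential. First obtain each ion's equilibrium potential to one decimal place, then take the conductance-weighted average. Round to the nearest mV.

E_K⁺ = (61.3/1)·log₁₀(8.80/142) = -74.0 mV
E_Cl⁻ = (61.3/-1)·log₁₀(117/37.3) = -30.4 mV
Vm = (Σ gᵢEᵢ)/(Σ gᵢ) = (5.9·-74.0 + 18·-30.4) / (5.9 + 18)
= -983.80 / 23.9 = -41.16 mV

-41 mV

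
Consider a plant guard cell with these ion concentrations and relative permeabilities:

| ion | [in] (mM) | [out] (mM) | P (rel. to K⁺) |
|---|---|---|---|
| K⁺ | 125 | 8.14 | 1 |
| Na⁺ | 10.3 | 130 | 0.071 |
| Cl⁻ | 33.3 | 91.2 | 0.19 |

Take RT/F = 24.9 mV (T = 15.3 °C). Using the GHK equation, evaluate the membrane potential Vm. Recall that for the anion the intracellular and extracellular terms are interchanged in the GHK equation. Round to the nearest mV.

-45 mV

Vm = 24.9 · ln[(Σ P·[cation]ₒ + Σ P·[anion]ᵢ) / (Σ P·[cation]ᵢ + Σ P·[anion]ₒ)]
Numerator = 1×8.14 + 0.071×130 + 0.19×33.3 = 23.7
Denominator = 1×125 + 0.071×10.3 + 0.19×91.2 = 143.1
Vm = 24.9 · ln(0.16564) = 24.9 × (-1.7979) = -44.77 mV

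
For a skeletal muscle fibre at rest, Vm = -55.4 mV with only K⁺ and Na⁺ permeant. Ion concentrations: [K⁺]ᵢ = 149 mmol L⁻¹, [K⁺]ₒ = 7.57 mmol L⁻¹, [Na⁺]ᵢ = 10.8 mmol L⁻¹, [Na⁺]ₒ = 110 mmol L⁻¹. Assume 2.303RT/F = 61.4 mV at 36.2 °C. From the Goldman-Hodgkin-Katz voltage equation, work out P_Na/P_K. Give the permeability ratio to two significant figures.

0.10

Let α = P_Na/P_K. GHK: Vm = 61.4·log₁₀[(Kₒ + α·Naₒ)/(Kᵢ + α·Naᵢ)].
10^(Vm/61.4) = 10^(-55.4/61.4) = 0.12523
So 0.12523·(Kᵢ + α·Naᵢ) = Kₒ + α·Naₒ → α = (0.12523·149.0 − 7.57) / (110.0 − 0.12523·10.8)
α = (18.66 − 7.57) / (110.0 − 1.353) = 11.09/108.6 = 0.1021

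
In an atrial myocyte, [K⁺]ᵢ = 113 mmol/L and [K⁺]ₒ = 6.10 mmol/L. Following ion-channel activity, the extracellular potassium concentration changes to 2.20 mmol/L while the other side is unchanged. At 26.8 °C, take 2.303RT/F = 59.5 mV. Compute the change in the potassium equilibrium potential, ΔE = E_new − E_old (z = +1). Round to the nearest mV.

E_old = (59.5/1)·log₁₀(6.10/113) = -75.43 mV
E_new = (59.5/1)·log₁₀(2.20/113) = -101.78 mV
ΔE = -101.78 − (-75.43) = -26.35 mV

-26 mV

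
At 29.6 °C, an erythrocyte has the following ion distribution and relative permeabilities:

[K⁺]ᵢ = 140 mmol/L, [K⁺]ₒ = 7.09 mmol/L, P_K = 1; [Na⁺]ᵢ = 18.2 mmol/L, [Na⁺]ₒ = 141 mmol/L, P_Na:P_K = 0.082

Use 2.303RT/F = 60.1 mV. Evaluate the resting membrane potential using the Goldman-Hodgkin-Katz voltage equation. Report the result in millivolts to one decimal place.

Vm = 60.1 · log₁₀[(Σ P·[cation]ₒ + Σ P·[anion]ᵢ) / (Σ P·[cation]ᵢ + Σ P·[anion]ₒ)]
Numerator = 1×7.09 + 0.082×141 = 18.65
Denominator = 1×140 + 0.082×18.2 = 141.5
Vm = 60.1 · log₁₀(0.13182) = 60.1 × (-0.8800) = -52.89 mV

-52.9 mV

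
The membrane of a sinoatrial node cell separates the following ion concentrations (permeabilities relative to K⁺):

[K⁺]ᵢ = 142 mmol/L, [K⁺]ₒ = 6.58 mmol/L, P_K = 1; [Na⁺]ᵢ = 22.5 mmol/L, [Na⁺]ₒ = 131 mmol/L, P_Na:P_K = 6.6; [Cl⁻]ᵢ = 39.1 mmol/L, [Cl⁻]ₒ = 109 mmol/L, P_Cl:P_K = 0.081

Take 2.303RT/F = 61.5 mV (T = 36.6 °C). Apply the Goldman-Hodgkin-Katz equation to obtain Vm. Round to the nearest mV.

29 mV

Vm = 61.5 · log₁₀[(Σ P·[cation]ₒ + Σ P·[anion]ᵢ) / (Σ P·[cation]ᵢ + Σ P·[anion]ₒ)]
Numerator = 1×6.58 + 6.6×131 + 0.081×39.1 = 874.3
Denominator = 1×142 + 6.6×22.5 + 0.081×109 = 299.3
Vm = 61.5 · log₁₀(2.921) = 61.5 × (0.4655) = 28.63 mV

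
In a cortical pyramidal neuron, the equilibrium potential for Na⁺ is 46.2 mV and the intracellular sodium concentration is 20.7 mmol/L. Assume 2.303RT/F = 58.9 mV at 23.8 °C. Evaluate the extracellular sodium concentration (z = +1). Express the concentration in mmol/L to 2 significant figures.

Nernst: E = (58.9/1) · log₁₀([out]/[in]), so log₁₀([out]/[in]) = 46.2 × 1 / 58.9 = 0.7844.
[out]/[in] = 10^(0.7844) = 6.087.
[out] = 6.087 × 20.7 = 126 mmol/L.

130 mmol/L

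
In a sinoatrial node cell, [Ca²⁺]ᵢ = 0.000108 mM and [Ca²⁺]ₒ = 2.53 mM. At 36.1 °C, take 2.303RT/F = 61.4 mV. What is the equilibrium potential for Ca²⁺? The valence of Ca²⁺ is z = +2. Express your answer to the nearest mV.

134 mV

E = (61.4/z) · log₁₀([Ca²⁺]_out/[Ca²⁺]_in) with z = +2.
= (61.4/2) · log₁₀(2.53/0.000108) = 30.70 · log₁₀(2.343e+04)
= 30.70 · (4.3697) = 134.15 mV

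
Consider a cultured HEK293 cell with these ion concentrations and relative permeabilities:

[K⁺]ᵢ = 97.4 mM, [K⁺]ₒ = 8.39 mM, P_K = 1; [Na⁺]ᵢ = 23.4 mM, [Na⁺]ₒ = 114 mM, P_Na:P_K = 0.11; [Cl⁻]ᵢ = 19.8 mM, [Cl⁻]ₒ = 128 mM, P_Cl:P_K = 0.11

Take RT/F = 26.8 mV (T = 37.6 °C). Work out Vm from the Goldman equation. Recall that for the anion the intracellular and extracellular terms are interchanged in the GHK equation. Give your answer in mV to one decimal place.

-42.8 mV

Vm = 26.8 · ln[(Σ P·[cation]ₒ + Σ P·[anion]ᵢ) / (Σ P·[cation]ᵢ + Σ P·[anion]ₒ)]
Numerator = 1×8.39 + 0.11×114 + 0.11×19.8 = 23.11
Denominator = 1×97.4 + 0.11×23.4 + 0.11×128 = 114.1
Vm = 26.8 · ln(0.20261) = 26.8 × (-1.5965) = -42.79 mV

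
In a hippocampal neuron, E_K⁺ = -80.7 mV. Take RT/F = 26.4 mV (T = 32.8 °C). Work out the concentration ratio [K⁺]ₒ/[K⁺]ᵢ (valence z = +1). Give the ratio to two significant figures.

ln([out]/[in]) = E·z/(26.4) = -80.7 × 1 / 26.4 = -3.0568
[out]/[in] = e^(-3.0568) = 0.04704

0.047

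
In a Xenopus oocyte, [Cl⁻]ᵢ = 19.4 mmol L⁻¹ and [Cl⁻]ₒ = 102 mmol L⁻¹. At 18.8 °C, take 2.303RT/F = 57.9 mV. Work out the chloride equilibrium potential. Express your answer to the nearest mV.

-42 mV

E = (57.9/z) · log₁₀([Cl⁻]_out/[Cl⁻]_in) with z = -1.
For an anion, dividing by z = -1 reverses the sign.
= (57.9/-1) · log₁₀(102/19.4) = -57.90 · log₁₀(5.258)
= -57.90 · (0.7208) = -41.73 mV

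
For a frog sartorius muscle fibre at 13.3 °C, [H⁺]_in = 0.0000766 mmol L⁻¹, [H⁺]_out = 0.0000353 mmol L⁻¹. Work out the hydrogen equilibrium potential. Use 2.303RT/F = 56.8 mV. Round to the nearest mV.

-19 mV

E = (56.8/z) · log₁₀([H⁺]_out/[H⁺]_in) with z = +1.
= (56.8/1) · log₁₀(0.0000353/0.0000766) = 56.80 · log₁₀(0.4608)
= 56.80 · (-0.3365) = -19.11 mV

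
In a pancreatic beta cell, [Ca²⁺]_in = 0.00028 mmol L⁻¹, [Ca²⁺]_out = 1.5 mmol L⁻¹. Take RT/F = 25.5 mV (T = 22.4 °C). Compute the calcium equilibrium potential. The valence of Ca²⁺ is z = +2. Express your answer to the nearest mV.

E = (25.5/z) · ln([Ca²⁺]_out/[Ca²⁺]_in) with z = +2.
= (25.5/2) · ln(1.5/0.00028) = 12.75 · ln(5357)
= 12.75 · (8.5862) = 109.47 mV

109 mV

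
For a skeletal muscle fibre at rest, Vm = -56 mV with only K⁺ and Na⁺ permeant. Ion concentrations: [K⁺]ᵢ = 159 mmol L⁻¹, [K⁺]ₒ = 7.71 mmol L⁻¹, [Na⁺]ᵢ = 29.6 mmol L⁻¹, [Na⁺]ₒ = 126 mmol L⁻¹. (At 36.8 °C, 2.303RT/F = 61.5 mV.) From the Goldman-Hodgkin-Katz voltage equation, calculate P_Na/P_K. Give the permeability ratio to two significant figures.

0.097

Let α = P_Na/P_K. GHK: Vm = 61.5·log₁₀[(Kₒ + α·Naₒ)/(Kᵢ + α·Naᵢ)].
10^(Vm/61.5) = 10^(-56.0/61.5) = 0.12287
So 0.12287·(Kᵢ + α·Naᵢ) = Kₒ + α·Naₒ → α = (0.12287·159.0 − 7.71) / (126.0 − 0.12287·29.6)
α = (19.54 − 7.71) / (126.0 − 3.637) = 11.83/122.4 = 0.09664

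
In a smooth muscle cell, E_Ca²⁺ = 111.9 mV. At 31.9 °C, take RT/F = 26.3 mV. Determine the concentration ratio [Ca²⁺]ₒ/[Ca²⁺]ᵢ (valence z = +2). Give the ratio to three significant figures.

ln([out]/[in]) = E·z/(26.3) = 111.9 × 2 / 26.3 = 8.5095
[out]/[in] = e^(8.5095) = 4962

4960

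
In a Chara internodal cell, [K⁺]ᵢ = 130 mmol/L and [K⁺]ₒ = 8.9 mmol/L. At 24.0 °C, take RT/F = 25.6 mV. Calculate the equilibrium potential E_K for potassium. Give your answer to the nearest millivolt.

E = (25.6/z) · ln([K⁺]_out/[K⁺]_in) with z = +1.
= (25.6/1) · ln(8.9/130) = 25.60 · ln(0.06846)
= 25.60 · (-2.6815) = -68.65 mV

-69 mV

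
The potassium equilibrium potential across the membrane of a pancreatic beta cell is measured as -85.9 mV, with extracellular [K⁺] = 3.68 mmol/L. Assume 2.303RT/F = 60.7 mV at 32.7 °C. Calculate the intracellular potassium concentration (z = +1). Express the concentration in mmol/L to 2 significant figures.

Nernst: E = (60.7/1) · log₁₀([out]/[in]), so log₁₀([out]/[in]) = -85.9 × 1 / 60.7 = -1.4152.
[out]/[in] = 10^(-1.4152) = 0.03845.
[in] = 3.68 / 0.03845 = 95.72 mmol/L.

96 mmol/L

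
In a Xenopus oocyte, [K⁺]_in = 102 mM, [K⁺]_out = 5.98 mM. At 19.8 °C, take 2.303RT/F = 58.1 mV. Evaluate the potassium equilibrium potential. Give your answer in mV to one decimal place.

E = (58.1/z) · log₁₀([K⁺]_out/[K⁺]_in) with z = +1.
= (58.1/1) · log₁₀(5.98/102) = 58.10 · log₁₀(0.05863)
= 58.10 · (-1.2319) = -71.57 mV

-71.6 mV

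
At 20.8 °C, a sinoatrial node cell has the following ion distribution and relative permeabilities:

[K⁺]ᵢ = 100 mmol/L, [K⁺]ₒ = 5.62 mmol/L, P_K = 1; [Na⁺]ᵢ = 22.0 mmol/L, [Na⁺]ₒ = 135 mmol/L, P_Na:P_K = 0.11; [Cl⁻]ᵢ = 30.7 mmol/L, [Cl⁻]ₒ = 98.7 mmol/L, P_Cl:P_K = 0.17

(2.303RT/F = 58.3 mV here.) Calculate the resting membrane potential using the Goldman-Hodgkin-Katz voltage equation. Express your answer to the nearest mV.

-39 mV

Vm = 58.3 · log₁₀[(Σ P·[cation]ₒ + Σ P·[anion]ᵢ) / (Σ P·[cation]ᵢ + Σ P·[anion]ₒ)]
Numerator = 1×5.62 + 0.11×135 + 0.17×30.7 = 25.69
Denominator = 1×100 + 0.11×22.0 + 0.17×98.7 = 119.2
Vm = 58.3 · log₁₀(0.21551) = 58.3 × (-0.6665) = -38.86 mV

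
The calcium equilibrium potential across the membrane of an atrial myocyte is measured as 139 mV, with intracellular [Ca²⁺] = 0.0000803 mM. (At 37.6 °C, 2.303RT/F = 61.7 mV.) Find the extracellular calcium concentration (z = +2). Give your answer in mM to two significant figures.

2.6 mM

Nernst: E = (61.7/2) · log₁₀([out]/[in]), so log₁₀([out]/[in]) = 139.0 × 2 / 61.7 = 4.5057.
[out]/[in] = 10^(4.5057) = 3.204e+04.
[out] = 3.204e+04 × 0.0000803 = 2.573 mM.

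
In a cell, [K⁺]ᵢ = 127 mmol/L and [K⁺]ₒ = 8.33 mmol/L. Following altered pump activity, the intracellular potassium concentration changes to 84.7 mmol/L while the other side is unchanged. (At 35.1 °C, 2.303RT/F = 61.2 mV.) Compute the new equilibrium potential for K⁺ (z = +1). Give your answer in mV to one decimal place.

-61.6 mV

After the shift: [K⁺]_out = 8.33, [K⁺]_in = 84.7 mmol/L.
E_new = (61.2/1)·log₁₀(8.33/84.7) = 61.20 · (-1.0072) = -61.64 mV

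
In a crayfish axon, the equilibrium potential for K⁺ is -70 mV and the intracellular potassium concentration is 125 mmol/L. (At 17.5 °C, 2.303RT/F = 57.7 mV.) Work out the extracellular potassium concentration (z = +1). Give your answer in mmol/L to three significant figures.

7.65 mmol/L

Nernst: E = (57.7/1) · log₁₀([out]/[in]), so log₁₀([out]/[in]) = -70.0 × 1 / 57.7 = -1.2132.
[out]/[in] = 10^(-1.2132) = 0.06121.
[out] = 0.06121 × 125 = 7.651 mmol/L.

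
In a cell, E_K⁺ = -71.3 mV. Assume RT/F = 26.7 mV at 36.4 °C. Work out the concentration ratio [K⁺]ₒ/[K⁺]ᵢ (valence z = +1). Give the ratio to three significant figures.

ln([out]/[in]) = E·z/(26.7) = -71.3 × 1 / 26.7 = -2.6704
[out]/[in] = e^(-2.6704) = 0.06922

0.0692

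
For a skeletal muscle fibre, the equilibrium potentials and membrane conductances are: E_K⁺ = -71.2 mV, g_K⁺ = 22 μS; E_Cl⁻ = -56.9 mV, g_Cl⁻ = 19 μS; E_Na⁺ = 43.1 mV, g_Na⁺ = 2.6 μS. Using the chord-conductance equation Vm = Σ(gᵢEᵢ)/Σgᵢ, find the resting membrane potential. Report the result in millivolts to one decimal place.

Σ gᵢEᵢ = 22·(-71.2) + 19·(-56.9) + 2.6·(43.1) = -2535.44
Σ gᵢ = 22 + 19 + 2.6 = 43.6
Vm = -2535.44 / 43.6 = -58.15 mV

-58.2 mV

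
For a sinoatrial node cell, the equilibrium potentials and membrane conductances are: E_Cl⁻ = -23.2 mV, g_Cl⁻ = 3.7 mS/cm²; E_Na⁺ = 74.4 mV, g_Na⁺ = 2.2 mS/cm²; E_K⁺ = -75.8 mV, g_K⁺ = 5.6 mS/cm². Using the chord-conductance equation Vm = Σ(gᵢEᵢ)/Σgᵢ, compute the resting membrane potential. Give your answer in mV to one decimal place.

-30.1 mV

Σ gᵢEᵢ = 3.7·(-23.2) + 2.2·(74.4) + 5.6·(-75.8) = -346.64
Σ gᵢ = 3.7 + 2.2 + 5.6 = 11.5
Vm = -346.64 / 11.5 = -30.14 mV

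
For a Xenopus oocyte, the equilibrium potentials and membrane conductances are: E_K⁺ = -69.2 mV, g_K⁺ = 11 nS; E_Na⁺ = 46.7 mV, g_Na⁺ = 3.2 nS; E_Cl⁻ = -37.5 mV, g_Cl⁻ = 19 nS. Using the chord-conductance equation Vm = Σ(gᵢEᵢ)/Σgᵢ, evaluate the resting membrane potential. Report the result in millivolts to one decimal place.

-39.9 mV

Σ gᵢEᵢ = 11·(-69.2) + 3.2·(46.7) + 19·(-37.5) = -1324.26
Σ gᵢ = 11 + 3.2 + 19 = 33.2
Vm = -1324.26 / 33.2 = -39.89 mV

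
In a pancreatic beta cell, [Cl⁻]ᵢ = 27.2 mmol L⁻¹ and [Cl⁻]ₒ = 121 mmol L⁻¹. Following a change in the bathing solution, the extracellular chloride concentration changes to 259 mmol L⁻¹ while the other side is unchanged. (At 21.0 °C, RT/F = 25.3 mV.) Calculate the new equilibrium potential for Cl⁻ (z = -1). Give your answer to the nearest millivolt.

After the shift: [Cl⁻]_out = 259, [Cl⁻]_in = 27.2 mmol L⁻¹.
E_new = (25.3/-1)·ln(259/27.2) = -25.30 · (2.2536) = -57.02 mV

-57 mV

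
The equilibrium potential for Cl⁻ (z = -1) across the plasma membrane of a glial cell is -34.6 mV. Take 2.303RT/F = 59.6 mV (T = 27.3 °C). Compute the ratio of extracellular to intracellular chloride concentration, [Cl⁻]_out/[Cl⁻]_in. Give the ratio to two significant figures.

3.8

log₁₀([out]/[in]) = E·z/(59.6) = -34.6 × -1 / 59.6 = 0.5805
[out]/[in] = 10^(0.5805) = 3.807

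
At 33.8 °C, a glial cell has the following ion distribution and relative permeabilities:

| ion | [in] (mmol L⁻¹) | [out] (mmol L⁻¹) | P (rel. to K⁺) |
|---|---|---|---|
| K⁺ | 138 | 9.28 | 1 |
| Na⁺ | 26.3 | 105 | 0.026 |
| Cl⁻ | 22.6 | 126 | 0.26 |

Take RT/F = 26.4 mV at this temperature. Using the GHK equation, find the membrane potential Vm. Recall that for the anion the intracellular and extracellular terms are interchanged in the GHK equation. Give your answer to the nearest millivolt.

-60 mV

Vm = 26.4 · ln[(Σ P·[cation]ₒ + Σ P·[anion]ᵢ) / (Σ P·[cation]ᵢ + Σ P·[anion]ₒ)]
Numerator = 1×9.28 + 0.026×105 + 0.26×22.6 = 17.89
Denominator = 1×138 + 0.026×26.3 + 0.26×126 = 171.4
Vm = 26.4 · ln(0.10433) = 26.4 × (-2.2602) = -59.67 mV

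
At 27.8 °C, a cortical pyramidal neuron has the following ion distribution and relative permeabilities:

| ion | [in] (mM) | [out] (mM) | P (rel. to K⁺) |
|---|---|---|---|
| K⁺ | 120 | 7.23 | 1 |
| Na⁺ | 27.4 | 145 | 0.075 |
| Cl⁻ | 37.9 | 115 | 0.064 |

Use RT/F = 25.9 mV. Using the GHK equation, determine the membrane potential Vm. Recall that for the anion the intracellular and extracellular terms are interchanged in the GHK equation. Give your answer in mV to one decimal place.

Vm = 25.9 · ln[(Σ P·[cation]ₒ + Σ P·[anion]ᵢ) / (Σ P·[cation]ᵢ + Σ P·[anion]ₒ)]
Numerator = 1×7.23 + 0.075×145 + 0.064×37.9 = 20.53
Denominator = 1×120 + 0.075×27.4 + 0.064×115 = 129.4
Vm = 25.9 · ln(0.15864) = 25.9 × (-1.8411) = -47.68 mV

-47.7 mV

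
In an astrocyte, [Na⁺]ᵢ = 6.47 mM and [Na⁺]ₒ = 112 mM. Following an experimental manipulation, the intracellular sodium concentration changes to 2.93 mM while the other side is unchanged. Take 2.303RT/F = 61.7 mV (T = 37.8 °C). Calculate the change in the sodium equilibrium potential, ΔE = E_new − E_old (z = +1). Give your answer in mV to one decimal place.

21.2 mV

E_old = (61.7/1)·log₁₀(112/6.47) = 76.40 mV
E_new = (61.7/1)·log₁₀(112/2.93) = 97.63 mV
ΔE = 97.63 − (76.40) = 21.23 mV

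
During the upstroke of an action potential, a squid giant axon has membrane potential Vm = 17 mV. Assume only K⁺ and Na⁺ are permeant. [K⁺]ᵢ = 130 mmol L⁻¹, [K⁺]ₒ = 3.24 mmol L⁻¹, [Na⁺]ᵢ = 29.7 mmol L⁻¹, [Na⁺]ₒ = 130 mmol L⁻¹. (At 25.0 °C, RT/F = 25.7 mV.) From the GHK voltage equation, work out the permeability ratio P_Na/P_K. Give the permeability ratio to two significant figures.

Let α = P_Na/P_K. GHK: Vm = 25.7·ln[(Kₒ + α·Naₒ)/(Kᵢ + α·Naᵢ)].
e^(Vm/25.7) = e^(17.0/25.7) = 1.9377
So 1.9377·(Kᵢ + α·Naᵢ) = Kₒ + α·Naₒ → α = (1.9377·130.0 − 3.24) / (130.0 − 1.9377·29.7)
α = (251.9 − 3.24) / (130.0 − 57.55) = 248.7/72.45 = 3.432

3.4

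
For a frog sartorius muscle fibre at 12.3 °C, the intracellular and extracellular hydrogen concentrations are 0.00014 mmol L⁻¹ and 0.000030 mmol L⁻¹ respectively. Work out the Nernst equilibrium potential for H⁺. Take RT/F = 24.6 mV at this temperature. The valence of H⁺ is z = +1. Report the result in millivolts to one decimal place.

E = (24.6/z) · ln([H⁺]_out/[H⁺]_in) with z = +1.
= (24.6/1) · ln(0.000030/0.00014) = 24.60 · ln(0.2143)
= 24.60 · (-1.5404) = -37.89 mV

-37.9 mV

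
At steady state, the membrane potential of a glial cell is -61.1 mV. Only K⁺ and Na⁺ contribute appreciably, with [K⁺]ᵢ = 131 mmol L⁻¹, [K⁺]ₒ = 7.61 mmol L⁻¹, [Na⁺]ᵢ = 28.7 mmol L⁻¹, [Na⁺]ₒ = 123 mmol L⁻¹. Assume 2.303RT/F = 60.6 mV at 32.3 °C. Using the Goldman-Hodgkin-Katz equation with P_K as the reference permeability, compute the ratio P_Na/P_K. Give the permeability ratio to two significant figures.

Let α = P_Na/P_K. GHK: Vm = 60.6·log₁₀[(Kₒ + α·Naₒ)/(Kᵢ + α·Naᵢ)].
10^(Vm/60.6) = 10^(-61.1/60.6) = 0.098118
So 0.098118·(Kᵢ + α·Naᵢ) = Kₒ + α·Naₒ → α = (0.098118·131.0 − 7.61) / (123.0 − 0.098118·28.7)
α = (12.85 − 7.61) / (123.0 − 2.816) = 5.243/120.2 = 0.04363

0.044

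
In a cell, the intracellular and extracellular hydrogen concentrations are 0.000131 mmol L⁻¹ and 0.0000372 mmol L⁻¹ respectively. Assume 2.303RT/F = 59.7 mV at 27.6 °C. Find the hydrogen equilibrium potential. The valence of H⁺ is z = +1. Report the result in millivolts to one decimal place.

E = (59.7/z) · log₁₀([H⁺]_out/[H⁺]_in) with z = +1.
= (59.7/1) · log₁₀(0.0000372/0.000131) = 59.70 · log₁₀(0.284)
= 59.70 · (-0.5467) = -32.64 mV

-32.6 mV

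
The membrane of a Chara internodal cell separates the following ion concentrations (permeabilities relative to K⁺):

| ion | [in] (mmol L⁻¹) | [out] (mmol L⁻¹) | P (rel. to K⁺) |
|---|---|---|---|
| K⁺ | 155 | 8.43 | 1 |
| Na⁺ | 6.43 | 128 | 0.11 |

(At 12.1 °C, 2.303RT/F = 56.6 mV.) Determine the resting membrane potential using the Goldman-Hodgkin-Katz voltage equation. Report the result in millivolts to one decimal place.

Vm = 56.6 · log₁₀[(Σ P·[cation]ₒ + Σ P·[anion]ᵢ) / (Σ P·[cation]ᵢ + Σ P·[anion]ₒ)]
Numerator = 1×8.43 + 0.11×128 = 22.51
Denominator = 1×155 + 0.11×6.43 = 155.7
Vm = 56.6 · log₁₀(0.14457) = 56.6 × (-0.8399) = -47.54 mV

-47.5 mV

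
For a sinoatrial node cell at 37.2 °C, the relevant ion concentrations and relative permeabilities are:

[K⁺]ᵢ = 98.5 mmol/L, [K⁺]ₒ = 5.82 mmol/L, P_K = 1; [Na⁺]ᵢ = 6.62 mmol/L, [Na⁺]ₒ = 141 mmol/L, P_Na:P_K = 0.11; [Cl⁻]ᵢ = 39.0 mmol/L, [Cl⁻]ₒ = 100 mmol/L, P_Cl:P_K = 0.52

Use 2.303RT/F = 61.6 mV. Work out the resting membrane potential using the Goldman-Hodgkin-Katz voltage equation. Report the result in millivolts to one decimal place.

-34.5 mV

Vm = 61.6 · log₁₀[(Σ P·[cation]ₒ + Σ P·[anion]ᵢ) / (Σ P·[cation]ᵢ + Σ P·[anion]ₒ)]
Numerator = 1×5.82 + 0.11×141 + 0.52×39.0 = 41.61
Denominator = 1×98.5 + 0.11×6.62 + 0.52×100 = 151.2
Vm = 61.6 · log₁₀(0.27515) = 61.6 × (-0.5604) = -34.52 mV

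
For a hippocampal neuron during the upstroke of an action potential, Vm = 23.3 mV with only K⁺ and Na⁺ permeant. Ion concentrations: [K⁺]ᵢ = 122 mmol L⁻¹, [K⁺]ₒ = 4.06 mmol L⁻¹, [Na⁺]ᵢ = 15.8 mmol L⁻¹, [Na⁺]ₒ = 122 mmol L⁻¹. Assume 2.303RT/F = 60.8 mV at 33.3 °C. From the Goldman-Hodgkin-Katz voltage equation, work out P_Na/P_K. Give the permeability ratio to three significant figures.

Let α = P_Na/P_K. GHK: Vm = 60.8·log₁₀[(Kₒ + α·Naₒ)/(Kᵢ + α·Naᵢ)].
10^(Vm/60.8) = 10^(23.3/60.8) = 2.4167
So 2.4167·(Kᵢ + α·Naᵢ) = Kₒ + α·Naₒ → α = (2.4167·122.0 − 4.06) / (122.0 − 2.4167·15.8)
α = (294.8 − 4.06) / (122.0 − 38.18) = 290.8/83.82 = 3.469

3.47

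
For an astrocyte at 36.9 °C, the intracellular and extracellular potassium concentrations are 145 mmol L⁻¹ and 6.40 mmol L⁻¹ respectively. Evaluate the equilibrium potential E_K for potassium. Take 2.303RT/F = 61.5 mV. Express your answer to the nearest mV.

E = (61.5/z) · log₁₀([K⁺]_out/[K⁺]_in) with z = +1.
= (61.5/1) · log₁₀(6.40/145) = 61.50 · log₁₀(0.04414)
= 61.50 · (-1.3552) = -83.34 mV

-83 mV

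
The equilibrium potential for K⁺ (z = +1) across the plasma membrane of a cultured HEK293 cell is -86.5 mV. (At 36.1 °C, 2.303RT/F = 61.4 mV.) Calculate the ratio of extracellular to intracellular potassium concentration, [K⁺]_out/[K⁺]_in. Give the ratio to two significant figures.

0.039

log₁₀([out]/[in]) = E·z/(61.4) = -86.5 × 1 / 61.4 = -1.4088
[out]/[in] = 10^(-1.4088) = 0.03901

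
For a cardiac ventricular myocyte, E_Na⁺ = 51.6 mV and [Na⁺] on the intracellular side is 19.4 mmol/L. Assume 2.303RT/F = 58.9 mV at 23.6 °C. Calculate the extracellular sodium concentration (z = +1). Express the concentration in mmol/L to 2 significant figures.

Nernst: E = (58.9/1) · log₁₀([out]/[in]), so log₁₀([out]/[in]) = 51.6 × 1 / 58.9 = 0.8761.
[out]/[in] = 10^(0.8761) = 7.517.
[out] = 7.517 × 19.4 = 145.8 mmol/L.

150 mmol/L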